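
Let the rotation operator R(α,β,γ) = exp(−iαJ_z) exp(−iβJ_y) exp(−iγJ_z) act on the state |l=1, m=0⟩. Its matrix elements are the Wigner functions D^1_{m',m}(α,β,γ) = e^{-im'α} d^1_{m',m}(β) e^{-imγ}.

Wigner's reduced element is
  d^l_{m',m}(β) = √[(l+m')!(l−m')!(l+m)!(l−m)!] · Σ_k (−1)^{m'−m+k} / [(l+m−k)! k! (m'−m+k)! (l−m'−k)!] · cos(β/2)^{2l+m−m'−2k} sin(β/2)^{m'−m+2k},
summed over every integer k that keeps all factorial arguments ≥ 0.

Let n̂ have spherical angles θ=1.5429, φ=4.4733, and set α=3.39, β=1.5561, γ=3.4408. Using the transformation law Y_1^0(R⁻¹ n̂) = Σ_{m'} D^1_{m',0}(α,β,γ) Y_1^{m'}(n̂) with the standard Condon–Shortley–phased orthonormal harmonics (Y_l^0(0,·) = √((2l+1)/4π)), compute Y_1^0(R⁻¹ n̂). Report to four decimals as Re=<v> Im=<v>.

Need the full column D^1_{m',0} for m'=−1..1 at α=3.39, β=1.5561, γ=3.4408.
cos(β/2)=0.712284, sin(β/2)=0.701892
d^1_{-1,0}: single k=1 term ⇒ +0.707030;  D = -0.685328-0.173831i
d^1_{0,0}: k∈[0..1] ⇒ +0.507348 -0.492652 = +0.014696;  D = +0.014696+0.000000i
d^1_{1,0}: single k=0 term ⇒ -0.707030;  D = +0.685328-0.173831i
Y_1^{m'}(θ=1.5429,φ=4.4733) and Σ D·Y over m':
  (-0.6853-0.1738i)·(-0.0818+0.3355i)  (+0.0147+0.0000i)·(+0.0136+0.0000i)  (+0.6853-0.1738i)·(+0.0818+0.3355i)
Y_1^0(R⁻¹ n̂) = +0.228955+0.000000i

Re=0.2290 Im=0.0000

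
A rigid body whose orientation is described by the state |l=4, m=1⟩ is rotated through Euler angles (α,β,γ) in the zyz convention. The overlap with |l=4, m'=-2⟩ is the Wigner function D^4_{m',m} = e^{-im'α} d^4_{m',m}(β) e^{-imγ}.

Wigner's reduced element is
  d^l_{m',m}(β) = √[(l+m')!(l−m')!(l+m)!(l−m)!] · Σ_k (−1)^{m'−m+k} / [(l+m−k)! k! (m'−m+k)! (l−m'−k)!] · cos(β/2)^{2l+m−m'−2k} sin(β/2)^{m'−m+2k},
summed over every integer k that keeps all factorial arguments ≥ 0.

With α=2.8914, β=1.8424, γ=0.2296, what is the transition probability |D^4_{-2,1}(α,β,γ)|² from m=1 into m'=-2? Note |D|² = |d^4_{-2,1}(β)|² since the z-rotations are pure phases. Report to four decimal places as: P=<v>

First d^4_{-2,1}(β=1.8424), then the phase factors e^{-i(-2)α} and e^{-i(1)γ}:
Half-angle: c=0.604865, s=0.796328. N=√(2·720·120·6)=1018.233765
k: max(0,(1)−(-2))=3 … min(4+(1),4−(-2))=5
  k=3: (−1)^0·1018.2338/(72)·0.6049^5·0.7963^3 = +0.578207
  k=4: (−1)^1·1018.2338/(48)·0.6049^3·0.7963^5 = -1.503286
  k=5: (−1)^2·1018.2338/(240)·0.6049^1·0.7963^7 = +0.521121
d^4_{-2,1}(1.8424) = +0.578207 -1.503286 +0.521121 = -0.403958
|D^4_{-2,1}|² = |d^4_{-2,1}(β)|² = (-0.403958)² = 0.163182 (the z-rotation phases have unit modulus)

P=0.1632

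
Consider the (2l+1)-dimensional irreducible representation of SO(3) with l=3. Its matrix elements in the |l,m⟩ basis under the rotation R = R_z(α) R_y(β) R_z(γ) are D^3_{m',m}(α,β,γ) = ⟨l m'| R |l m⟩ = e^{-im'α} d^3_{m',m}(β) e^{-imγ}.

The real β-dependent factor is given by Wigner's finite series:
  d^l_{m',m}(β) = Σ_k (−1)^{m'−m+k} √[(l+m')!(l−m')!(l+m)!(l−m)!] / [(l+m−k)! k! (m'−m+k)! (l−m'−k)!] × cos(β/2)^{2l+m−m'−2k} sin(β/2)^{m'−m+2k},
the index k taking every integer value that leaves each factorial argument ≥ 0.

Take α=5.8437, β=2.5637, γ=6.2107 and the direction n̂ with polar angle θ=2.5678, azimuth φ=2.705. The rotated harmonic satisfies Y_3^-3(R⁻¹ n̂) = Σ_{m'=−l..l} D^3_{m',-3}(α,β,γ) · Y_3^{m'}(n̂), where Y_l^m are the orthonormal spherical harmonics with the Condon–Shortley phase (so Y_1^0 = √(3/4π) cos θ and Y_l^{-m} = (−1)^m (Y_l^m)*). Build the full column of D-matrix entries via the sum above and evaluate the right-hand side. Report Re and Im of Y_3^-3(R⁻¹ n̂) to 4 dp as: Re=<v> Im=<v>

Need the full column D^3_{m',-3} for m'=−3..3 at α=5.8437, β=2.5637, γ=6.2107.
cos(β/2)=0.284942, sin(β/2)=0.958545
d^3_{-3,-3}: single k=0 term ⇒ +0.000535;  D = +0.000019-0.000535i
d^3_{-2,-3}: single k=0 term ⇒ -0.004410;  D = -0.002015+0.003923i
d^3_{-1,-3}: single k=0 term ⇒ +0.023458;  D = +0.018576-0.014326i
d^3_{0,-3}: single k=0 term ⇒ -0.091122;  D = -0.088976+0.019659i
d^3_{1,-3}: single k=0 term ⇒ +0.265466;  D = +0.258950+0.058458i
d^3_{2,-3}: single k=0 term ⇒ -0.564800;  D = -0.445662-0.346964i
d^3_{3,-3}: single k=0 term ⇒ +0.775665;  D = +0.351147+0.691630i
Y_3^{m'}(θ=2.5678,φ=2.705) and Σ D·Y over m':
  (+0.0000-0.0005i)·(-0.0172-0.0645i)  (-0.0020+0.0039i)·(-0.1625-0.1938i)  (+0.0186-0.0143i)·(-0.4017-0.1874i)  (-0.0890+0.0197i)·(-0.1651+0.0000i)  (+0.2589+0.0585i)·(+0.4017-0.1874i)  (-0.4457-0.3470i)·(-0.1625+0.1938i)  (+0.3511+0.6916i)·(+0.0172-0.0645i)
Y_3^-3(R⁻¹ n̂) = +0.310859-0.067005i

Re=0.3109 Im=-0.0670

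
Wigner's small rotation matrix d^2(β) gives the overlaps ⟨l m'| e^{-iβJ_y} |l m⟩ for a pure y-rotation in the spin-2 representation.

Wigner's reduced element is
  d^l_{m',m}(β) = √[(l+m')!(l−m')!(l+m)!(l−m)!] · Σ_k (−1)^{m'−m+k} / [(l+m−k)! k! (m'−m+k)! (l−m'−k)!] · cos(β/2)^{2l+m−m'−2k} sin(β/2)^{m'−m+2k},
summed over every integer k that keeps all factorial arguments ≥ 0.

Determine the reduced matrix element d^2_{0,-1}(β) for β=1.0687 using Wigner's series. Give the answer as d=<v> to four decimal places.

d=-0.5167

d^2_{0,-1}(β=1.0687) via Wigner's sum:
c=cos(1.0687/2)=0.860600, s=sin(1.0687/2)=0.509282; N=√[2·2·1·6]=4.898979
k∈{0,1} keeps every argument non-negative
  k=0: (−1)^1·4.8990/(2)·0.8606^3·0.5093^1 = -0.795129
  k=1: (−1)^2·4.8990/(2)·0.8606^1·0.5093^3 = +0.278453
d^2_{0,-1}(1.0687) = -0.795129 +0.278453 = -0.516676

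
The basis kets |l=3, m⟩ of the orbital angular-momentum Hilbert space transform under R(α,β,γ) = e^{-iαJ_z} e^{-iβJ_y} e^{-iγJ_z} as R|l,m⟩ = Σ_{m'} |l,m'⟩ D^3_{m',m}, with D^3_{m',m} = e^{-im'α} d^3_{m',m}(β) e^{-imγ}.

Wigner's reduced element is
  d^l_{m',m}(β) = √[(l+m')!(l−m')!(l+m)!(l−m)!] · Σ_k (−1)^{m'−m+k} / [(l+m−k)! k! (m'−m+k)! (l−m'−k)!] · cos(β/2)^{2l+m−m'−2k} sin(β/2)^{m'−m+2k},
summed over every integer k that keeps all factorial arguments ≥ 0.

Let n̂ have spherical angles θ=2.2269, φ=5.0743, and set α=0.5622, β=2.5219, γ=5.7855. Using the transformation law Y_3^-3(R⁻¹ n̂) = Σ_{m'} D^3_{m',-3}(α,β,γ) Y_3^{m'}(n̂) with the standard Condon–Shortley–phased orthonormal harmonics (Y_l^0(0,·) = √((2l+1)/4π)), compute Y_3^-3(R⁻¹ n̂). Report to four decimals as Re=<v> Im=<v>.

Need the full column D^3_{m',-3} for m'=−3..3 at α=0.5622, β=2.5219, γ=5.7855.
cos(β/2)=0.304912, sin(β/2)=0.952380
d^3_{-3,-3}: single k=0 term ⇒ +0.000804;  D = +0.000789+0.000155i
d^3_{-2,-3}: single k=0 term ⇒ -0.006148;  D = -0.005735+0.002216i
d^3_{-1,-3}: single k=0 term ⇒ +0.030365;  D = +0.018132-0.024356i
d^3_{0,-3}: single k=0 term ⇒ -0.109514;  D = -0.008505+0.109184i
d^3_{1,-3}: single k=0 term ⇒ +0.296236;  D = -0.137966-0.262147i
d^3_{2,-3}: single k=0 term ⇒ -0.585198;  D = +0.506639+0.292872i
d^3_{3,-3}: single k=0 term ⇒ +0.746213;  D = -0.745672+0.028396i
Y_3^{m'}(θ=2.2269,φ=5.0743) and Σ D·Y over m':
  (+0.0008+0.0002i)·(-0.1836-0.0968i)  (-0.0057+0.0022i)·(+0.2933-0.2592i)  (+0.0181-0.0244i)·(+0.0780+0.2061i)  (-0.0085+0.1092i)·(+0.2594+0.0000i)  (-0.1380-0.2621i)·(-0.0780+0.2061i)  (+0.5066+0.2929i)·(+0.2933+0.2592i)  (-0.7457+0.0284i)·(+0.1836-0.0968i)
Y_3^-3(R⁻¹ n̂) = +0.006294+0.318820i

Re=0.0063 Im=0.3188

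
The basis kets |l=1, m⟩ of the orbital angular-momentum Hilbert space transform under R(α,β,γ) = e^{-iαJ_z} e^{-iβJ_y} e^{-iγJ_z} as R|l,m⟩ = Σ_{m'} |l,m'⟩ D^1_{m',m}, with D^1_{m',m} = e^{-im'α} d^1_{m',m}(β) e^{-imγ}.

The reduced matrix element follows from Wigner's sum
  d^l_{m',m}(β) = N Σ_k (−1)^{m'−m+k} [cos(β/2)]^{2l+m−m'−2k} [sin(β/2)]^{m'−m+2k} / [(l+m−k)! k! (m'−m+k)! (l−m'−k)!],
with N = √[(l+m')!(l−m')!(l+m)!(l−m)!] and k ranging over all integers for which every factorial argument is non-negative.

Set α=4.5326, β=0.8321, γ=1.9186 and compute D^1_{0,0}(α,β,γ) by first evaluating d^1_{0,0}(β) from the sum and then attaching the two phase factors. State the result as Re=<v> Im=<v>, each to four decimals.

D^1_{0,0}(4.5326,0.8321,1.9186) = e^{-i·0·4.5326}·d^1_{0,0}(0.8321)·e^{-i·0·1.9186}. Compute d first:
c=cos(0.8321/2)=0.914692, s=sin(0.8321/2)=0.404151; N=√[1·1·1·1]=1.000000
k∈{0,1} keeps every argument non-negative
  k=0: (−1)^0·1.0000/(1)·0.9147^2·0.4042^0 = +0.836662
  k=1: (−1)^1·1.0000/(1)·0.9147^0·0.4042^2 = -0.163338
d^1_{0,0}(0.8321) = +0.836662 -0.163338 = +0.673325
D = (+1.000000+0.000000i)·(+0.673325)·(+1.000000+0.000000i) = +0.673325+0.000000i

Re=0.6733 Im=0.0000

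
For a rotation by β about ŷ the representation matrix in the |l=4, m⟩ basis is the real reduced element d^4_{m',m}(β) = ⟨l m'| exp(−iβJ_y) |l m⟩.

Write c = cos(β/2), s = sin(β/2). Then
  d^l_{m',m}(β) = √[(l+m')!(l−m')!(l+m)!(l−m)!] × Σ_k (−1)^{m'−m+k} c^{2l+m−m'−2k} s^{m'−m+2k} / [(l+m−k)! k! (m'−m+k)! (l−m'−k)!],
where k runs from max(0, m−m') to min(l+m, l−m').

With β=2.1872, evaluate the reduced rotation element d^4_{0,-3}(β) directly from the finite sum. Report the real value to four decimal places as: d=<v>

d^4_{0,-3}(β=2.1872) via Wigner's sum:
Half-angle: c=0.459291, s=0.888286. N=√(24·24·1·5040)=1703.830978
Admissible k: 0..1 (factorial args all ≥0)
  k=0: (−1)^3·1703.8310/(144)·0.4593^5·0.8883^3 = -0.169496
  k=1: (−1)^4·1703.8310/(144)·0.4593^3·0.8883^5 = +0.634002
d^4_{0,-3}(2.1872) = -0.169496 +0.634002 = +0.464506

d=0.4645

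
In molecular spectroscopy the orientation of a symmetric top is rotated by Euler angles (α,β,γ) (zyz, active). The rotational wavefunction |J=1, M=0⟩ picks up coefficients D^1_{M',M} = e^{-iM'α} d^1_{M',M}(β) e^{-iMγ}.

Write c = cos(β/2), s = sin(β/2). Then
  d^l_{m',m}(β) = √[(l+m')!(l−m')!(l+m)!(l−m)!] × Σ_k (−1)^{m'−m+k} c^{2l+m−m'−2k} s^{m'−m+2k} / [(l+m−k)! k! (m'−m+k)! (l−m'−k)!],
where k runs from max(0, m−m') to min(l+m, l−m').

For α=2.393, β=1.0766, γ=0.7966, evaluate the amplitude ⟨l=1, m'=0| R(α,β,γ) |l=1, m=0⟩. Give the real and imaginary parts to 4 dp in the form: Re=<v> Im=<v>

D^1_{0,0}(2.393,1.0766,0.7966) = e^{-i·0·2.393}·d^1_{0,0}(1.0766)·e^{-i·0·0.7966}. Compute d first:
With c≡cos(β/2)=0.858581 and s≡sin(β/2)=0.512677, N=[1·1·1·1]^{1/2}=1.000000
Admissible k: 0..1 (factorial args all ≥0)
  k=0: (−1)^0·1.0000/(1)·0.8586^2·0.5127^0 = +0.737162
  k=1: (−1)^1·1.0000/(1)·0.8586^0·0.5127^2 = -0.262838
d^1_{0,0}(1.0766) = +0.737162 -0.262838 = +0.474324
Attach z-rotation phases: D = e^{-i(0)(2.393)}·(+0.474324)·e^{-i(0)(0.7966)} = +0.474324+0.000000i

Re=0.4743 Im=0.0000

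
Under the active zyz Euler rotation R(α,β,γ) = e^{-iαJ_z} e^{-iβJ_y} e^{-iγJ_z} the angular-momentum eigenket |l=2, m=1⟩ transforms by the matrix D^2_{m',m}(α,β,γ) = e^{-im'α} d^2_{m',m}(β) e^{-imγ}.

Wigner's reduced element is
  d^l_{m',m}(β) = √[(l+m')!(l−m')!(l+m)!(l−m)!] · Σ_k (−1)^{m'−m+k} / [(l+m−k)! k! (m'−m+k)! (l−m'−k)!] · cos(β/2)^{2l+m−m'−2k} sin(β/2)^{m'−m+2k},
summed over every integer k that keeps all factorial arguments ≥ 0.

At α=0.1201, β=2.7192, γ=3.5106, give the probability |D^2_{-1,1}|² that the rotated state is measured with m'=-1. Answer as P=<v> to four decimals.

D^2_{-1,1}(0.1201,2.7192,3.5106) = e^{-i·-1·0.1201}·d^2_{-1,1}(2.7192)·e^{-i·1·3.5106}. Compute d first:
With c≡cos(β/2)=0.209630 and s≡sin(β/2)=0.977781, N=[1·6·6·1]^{1/2}=6.000000
The bounds max(0,m−m')=2 and min(l+m,l−m')=3 give 2 terms
  k=2: (−1)^0·6.0000/(2)·0.2096^2·0.9778^2 = +0.126041
  k=3: (−1)^1·6.0000/(6)·0.2096^0·0.9778^4 = -0.914042
d^2_{-1,1}(2.7192) = +0.126041 -0.914042 = -0.788001
|D^2_{-1,1}|² = |d^2_{-1,1}(β)|² = (-0.788001)² = 0.620946 (the z-rotation phases have unit modulus)

P=0.6209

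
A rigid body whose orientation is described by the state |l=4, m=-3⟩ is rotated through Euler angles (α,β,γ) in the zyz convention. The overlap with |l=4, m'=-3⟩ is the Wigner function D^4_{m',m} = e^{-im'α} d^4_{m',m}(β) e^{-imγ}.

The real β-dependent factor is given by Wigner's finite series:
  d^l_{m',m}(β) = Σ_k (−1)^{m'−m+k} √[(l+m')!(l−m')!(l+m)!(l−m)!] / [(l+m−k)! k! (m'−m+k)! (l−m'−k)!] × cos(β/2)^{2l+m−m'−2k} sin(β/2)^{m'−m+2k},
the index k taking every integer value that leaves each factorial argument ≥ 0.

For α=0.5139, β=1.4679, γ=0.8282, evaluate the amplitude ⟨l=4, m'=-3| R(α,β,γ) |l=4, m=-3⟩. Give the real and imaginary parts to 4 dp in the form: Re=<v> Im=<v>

First d^4_{-3,-3}(β=1.4679), then the phase factors e^{-i(-3)α} and e^{-i(-3)γ}:
Half-angle: c=0.742534, s=0.669808. N=√(1·5040·1·5040)=5040.000000
k∈{0,1} keeps every argument non-negative
  k=0: (−1)^0·5040.0000/(5040)·0.7425^8·0.6698^0 = +0.092413
  k=1: (−1)^1·5040.0000/(720)·0.7425^6·0.6698^2 = -0.526379
d^4_{-3,-3}(1.4679) = +0.092413 -0.526379 = -0.433966
D = (+0.029092+0.999577i)·(-0.433966)·(-0.791833+0.610738i) = +0.274924+0.335772i

Re=0.2749 Im=0.3358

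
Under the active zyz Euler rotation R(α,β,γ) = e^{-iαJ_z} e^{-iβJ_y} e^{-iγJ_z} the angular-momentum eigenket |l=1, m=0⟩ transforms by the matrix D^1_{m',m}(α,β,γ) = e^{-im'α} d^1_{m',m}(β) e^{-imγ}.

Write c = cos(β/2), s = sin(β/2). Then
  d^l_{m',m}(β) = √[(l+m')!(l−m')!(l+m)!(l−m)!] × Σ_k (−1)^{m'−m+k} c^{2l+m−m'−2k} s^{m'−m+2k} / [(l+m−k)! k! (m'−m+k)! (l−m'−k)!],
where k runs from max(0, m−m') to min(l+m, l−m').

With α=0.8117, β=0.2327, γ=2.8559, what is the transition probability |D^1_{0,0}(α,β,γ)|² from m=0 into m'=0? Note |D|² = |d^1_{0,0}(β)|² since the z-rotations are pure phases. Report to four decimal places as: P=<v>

P=0.9468

D^1_{0,0}(0.8117,0.2327,2.8559) = e^{-i·0·0.8117}·d^1_{0,0}(0.2327)·e^{-i·0·2.8559}. Compute d first:
With c≡cos(β/2)=0.993239 and s≡sin(β/2)=0.116088, N=[1·1·1·1]^{1/2}=1.000000
k∈{0,1} keeps every argument non-negative
  k=0: (−1)^0·1.0000/(1)·0.9932^2·0.1161^0 = +0.986524
  k=1: (−1)^1·1.0000/(1)·0.9932^0·0.1161^2 = -0.013476
d^1_{0,0}(0.2327) = +0.986524 -0.013476 = +0.973047
|D^1_{0,0}|² = |d^1_{0,0}(β)|² = (+0.973047)² = 0.946821 (the z-rotation phases have unit modulus)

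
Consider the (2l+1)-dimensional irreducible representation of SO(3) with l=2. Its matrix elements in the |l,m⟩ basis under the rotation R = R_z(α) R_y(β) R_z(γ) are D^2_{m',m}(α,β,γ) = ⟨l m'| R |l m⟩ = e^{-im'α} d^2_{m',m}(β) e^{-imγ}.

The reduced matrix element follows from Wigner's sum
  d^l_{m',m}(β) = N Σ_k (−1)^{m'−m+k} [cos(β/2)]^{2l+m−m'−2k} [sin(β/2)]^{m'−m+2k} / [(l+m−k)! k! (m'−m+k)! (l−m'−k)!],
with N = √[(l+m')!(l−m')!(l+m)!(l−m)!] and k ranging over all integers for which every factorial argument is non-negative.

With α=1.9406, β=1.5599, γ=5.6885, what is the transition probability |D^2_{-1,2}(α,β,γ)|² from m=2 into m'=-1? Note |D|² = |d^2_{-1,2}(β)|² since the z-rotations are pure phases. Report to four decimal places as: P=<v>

D^2_{-1,2}(1.9406,1.5599,5.6885) = e^{-i·-1·1.9406}·d^2_{-1,2}(1.5599)·e^{-i·2·5.6885}. Compute d first:
Half-angle: c=0.710949, s=0.703244. N=√(1·6·24·1)=12.000000
Admissible k: 3..3 (factorial args all ≥0)
  k=3: (−1)^0·12.0000/(6)·0.7109^1·0.7032^3 = +0.494523
d^2_{-1,2}(1.5599) = +0.494523
|D^2_{-1,2}|² = |d^2_{-1,2}(β)|² = (+0.494523)² = 0.244553 (the z-rotation phases have unit modulus)

P=0.2446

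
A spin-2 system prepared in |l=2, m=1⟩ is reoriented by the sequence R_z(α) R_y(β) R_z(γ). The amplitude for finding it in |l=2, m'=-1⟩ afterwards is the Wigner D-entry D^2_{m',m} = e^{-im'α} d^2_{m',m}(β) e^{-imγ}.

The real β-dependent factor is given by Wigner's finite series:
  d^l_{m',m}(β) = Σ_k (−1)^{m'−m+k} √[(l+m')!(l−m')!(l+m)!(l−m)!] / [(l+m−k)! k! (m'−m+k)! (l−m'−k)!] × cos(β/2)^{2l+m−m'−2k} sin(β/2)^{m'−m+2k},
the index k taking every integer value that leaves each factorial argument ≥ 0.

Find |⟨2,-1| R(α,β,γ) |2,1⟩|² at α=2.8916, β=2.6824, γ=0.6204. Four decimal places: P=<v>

P=0.5651

First d^2_{-1,1}(β=2.6824), then the phase factors e^{-i(-1)α} and e^{-i(1)γ}:
c=cos(2.6824/2)=0.227584, s=sin(2.6824/2)=0.973758; N=√[1·6·6·1]=6.000000
The bounds max(0,m−m')=2 and min(l+m,l−m')=3 give 2 terms
  k=2: (−1)^0·6.0000/(2)·0.2276^2·0.9738^2 = +0.147336
  k=3: (−1)^1·6.0000/(6)·0.2276^0·0.9738^4 = -0.899093
d^2_{-1,1}(2.6824) = +0.147336 -0.899093 = -0.751757
|D^2_{-1,1}|² = |d^2_{-1,1}(β)|² = (-0.751757)² = 0.565139 (the z-rotation phases have unit modulus)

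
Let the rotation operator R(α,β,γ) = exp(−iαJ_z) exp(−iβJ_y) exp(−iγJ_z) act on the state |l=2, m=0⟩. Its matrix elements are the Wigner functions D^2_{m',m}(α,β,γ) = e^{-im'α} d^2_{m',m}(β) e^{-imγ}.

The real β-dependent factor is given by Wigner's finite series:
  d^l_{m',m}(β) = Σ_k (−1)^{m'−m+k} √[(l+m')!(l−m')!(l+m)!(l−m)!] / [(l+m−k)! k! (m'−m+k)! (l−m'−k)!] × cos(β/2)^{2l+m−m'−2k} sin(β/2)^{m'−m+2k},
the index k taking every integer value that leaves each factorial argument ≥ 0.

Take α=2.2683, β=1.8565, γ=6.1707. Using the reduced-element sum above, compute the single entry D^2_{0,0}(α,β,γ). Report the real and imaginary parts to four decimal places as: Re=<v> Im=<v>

Re=-0.3809 Im=0.0000

First d^2_{0,0}(β=1.8565), then the phase factors e^{-i(0)α} and e^{-i(0)γ}:
Half-angle: c=0.599236, s=0.800573. N=√(2·2·2·2)=4.000000
k: max(0,(0)−(0))=0 … min(2+(0),2−(0))=2
  k=0: (−1)^0·4.0000/(4)·0.5992^4·0.8006^0 = +0.128941
  k=1: (−1)^1·4.0000/(1)·0.5992^2·0.8006^2 = -0.920570
  k=2: (−1)^2·4.0000/(4)·0.5992^0·0.8006^4 = +0.410774
d^2_{0,0}(1.8565) = +0.128941 -0.920570 +0.410774 = -0.380856
D = (+1.000000+0.000000i)·(-0.380856)·(+1.000000+0.000000i) = -0.380856+0.000000i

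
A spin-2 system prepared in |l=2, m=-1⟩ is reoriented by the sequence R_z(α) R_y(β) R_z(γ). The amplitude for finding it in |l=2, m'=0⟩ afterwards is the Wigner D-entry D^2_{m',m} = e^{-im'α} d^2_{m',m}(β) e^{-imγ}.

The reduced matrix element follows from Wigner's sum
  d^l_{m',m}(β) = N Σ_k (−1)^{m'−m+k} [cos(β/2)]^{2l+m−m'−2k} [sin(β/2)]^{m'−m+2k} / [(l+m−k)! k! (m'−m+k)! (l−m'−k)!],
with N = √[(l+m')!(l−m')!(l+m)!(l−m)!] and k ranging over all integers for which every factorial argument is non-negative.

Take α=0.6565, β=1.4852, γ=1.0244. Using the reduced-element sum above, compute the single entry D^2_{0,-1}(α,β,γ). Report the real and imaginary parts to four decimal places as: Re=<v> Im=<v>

First d^2_{0,-1}(β=1.4852), then the phase factors e^{-i(0)α} and e^{-i(-1)γ}:
c=cos(1.4852/2)=0.736713, s=sin(1.4852/2)=0.676206; N=√[2·2·1·6]=4.898979
k: max(0,(-1)−(0))=0 … min(2+(-1),2−(0))=1
  k=0: (−1)^1·4.8990/(2)·0.7367^3·0.6762^1 = -0.662292
  k=1: (−1)^2·4.8990/(2)·0.7367^1·0.6762^3 = +0.557969
d^2_{0,-1}(1.4852) = -0.662292 +0.557969 = -0.104322
Phases: e^{-i·(0)·0.6565}=+1.000000+0.000000i, e^{-i·(-1)·1.0244}=+0.519612+0.854403i ⇒ D=-0.054207-0.089133i

Re=-0.0542 Im=-0.0891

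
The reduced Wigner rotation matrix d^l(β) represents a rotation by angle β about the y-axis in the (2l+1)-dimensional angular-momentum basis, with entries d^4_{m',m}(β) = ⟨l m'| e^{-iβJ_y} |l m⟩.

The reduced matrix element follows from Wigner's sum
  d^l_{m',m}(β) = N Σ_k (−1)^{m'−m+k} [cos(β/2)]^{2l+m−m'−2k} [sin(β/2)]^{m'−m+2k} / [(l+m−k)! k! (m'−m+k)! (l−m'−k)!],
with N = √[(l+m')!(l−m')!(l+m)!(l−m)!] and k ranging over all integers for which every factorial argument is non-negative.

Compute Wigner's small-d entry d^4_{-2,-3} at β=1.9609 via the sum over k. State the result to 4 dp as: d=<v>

d=0.2925

d^4_{-2,-3}(β=1.9609) via Wigner's sum:
Half-angle: c=0.556649, s=0.830748. N=√(2·720·1·5040)=2693.993318
k∈{0,1} keeps every argument non-negative
  k=0: (−1)^1·2693.9933/(720)·0.5566^7·0.8307^1 = -0.051476
  k=1: (−1)^2·2693.9933/(240)·0.5566^5·0.8307^3 = +0.343953
d^4_{-2,-3}(1.9609) = -0.051476 +0.343953 = +0.292478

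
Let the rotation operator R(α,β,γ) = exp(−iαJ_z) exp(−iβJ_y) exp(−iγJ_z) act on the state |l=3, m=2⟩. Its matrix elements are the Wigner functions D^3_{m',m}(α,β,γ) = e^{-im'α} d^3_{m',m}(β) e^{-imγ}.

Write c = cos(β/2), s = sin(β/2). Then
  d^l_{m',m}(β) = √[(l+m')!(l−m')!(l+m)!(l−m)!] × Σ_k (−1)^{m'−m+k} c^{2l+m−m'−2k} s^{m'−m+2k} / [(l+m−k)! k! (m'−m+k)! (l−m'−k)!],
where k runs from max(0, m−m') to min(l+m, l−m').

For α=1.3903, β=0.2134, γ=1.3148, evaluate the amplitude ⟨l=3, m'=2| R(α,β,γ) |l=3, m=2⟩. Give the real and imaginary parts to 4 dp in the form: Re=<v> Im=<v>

First d^3_{2,2}(β=0.2134), then the phase factors e^{-i(2)α} and e^{-i(2)γ}:
Half-angle: c=0.994313, s=0.106498. N=√(120·1·120·1)=120.000000
Admissible k: 0..1 (factorial args all ≥0)
  k=0: (−1)^0·120.0000/(120)·0.9943^6·0.1065^0 = +0.966359
  k=1: (−1)^1·120.0000/(24)·0.9943^4·0.1065^2 = -0.055430
d^3_{2,2}(0.2134) = +0.966359 -0.055430 = +0.910930
D = (-0.935547-0.353203i)·(+0.910930)·(-0.871770-0.489915i) = +0.585310+0.698000i

Re=0.5853 Im=0.6980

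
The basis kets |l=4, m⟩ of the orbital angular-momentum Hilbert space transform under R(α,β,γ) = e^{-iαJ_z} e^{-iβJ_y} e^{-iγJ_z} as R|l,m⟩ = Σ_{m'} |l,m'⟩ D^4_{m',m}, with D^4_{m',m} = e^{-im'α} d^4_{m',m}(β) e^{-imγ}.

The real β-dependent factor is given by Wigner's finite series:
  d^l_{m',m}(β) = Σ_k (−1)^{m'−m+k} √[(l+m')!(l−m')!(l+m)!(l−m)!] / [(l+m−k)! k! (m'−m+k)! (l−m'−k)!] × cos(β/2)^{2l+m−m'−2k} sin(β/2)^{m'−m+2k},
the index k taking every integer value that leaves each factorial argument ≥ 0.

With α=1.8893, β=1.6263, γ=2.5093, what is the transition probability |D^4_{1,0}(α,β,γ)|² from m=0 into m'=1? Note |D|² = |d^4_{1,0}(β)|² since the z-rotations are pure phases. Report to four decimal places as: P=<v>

Split into d^4_{1,0}(β=1.6263) × two z-phases.
With c≡cos(β/2)=0.687214 and s≡sin(β/2)=0.726455, N=[120·6·24·24]^{1/2}=643.987578
k: max(0,(0)−(1))=0 … min(4+(0),4−(1))=3
  k=0: (−1)^1·643.9876/(144)·0.6872^7·0.7265^1 = -0.235161
  k=1: (−1)^2·643.9876/(24)·0.6872^5·0.7265^3 = +1.576710
  k=2: (−1)^3·643.9876/(24)·0.6872^3·0.7265^5 = -1.761921
  k=3: (−1)^4·643.9876/(144)·0.6872^1·0.7265^7 = +0.328148
d^4_{1,0}(1.6263) = -0.235161 +1.576710 -1.761921 +0.328148 = -0.092224
|D^4_{1,0}|² = |d^4_{1,0}(β)|² = (-0.092224)² = 0.008505 (the z-rotation phases have unit modulus)

P=0.0085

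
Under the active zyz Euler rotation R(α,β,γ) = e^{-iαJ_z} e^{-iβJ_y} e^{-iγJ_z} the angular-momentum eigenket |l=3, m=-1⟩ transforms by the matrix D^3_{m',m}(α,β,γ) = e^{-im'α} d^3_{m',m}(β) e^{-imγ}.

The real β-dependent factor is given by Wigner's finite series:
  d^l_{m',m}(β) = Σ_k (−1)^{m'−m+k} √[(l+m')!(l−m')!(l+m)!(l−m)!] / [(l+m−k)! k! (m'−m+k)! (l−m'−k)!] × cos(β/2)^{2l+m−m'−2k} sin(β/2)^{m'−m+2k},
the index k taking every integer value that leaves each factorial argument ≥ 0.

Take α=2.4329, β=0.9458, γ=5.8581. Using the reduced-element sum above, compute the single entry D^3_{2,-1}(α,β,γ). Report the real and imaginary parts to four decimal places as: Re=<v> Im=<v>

D^3_{2,-1}(2.4329,0.9458,5.8581) = e^{-i·2·2.4329}·d^3_{2,-1}(0.9458)·e^{-i·-1·5.8581}. Compute d first:
Half-angle: c=0.890251, s=0.455470. N=√(120·1·2·24)=75.894664
k: max(0,(-1)−(2))=0 … min(3+(-1),3−(2))=1
  k=0: (−1)^3·75.8947/(12)·0.8903^3·0.4555^3 = -0.421645
  k=1: (−1)^4·75.8947/(24)·0.8903^1·0.4555^5 = +0.055184
d^3_{2,-1}(0.9458) = -0.421645 +0.055184 = -0.366461
Attach z-rotation phases: D = e^{-i(2)(2.4329)}·(-0.366461)·e^{-i(-1)(5.8581)} = -0.200368-0.306833i

Re=-0.2004 Im=-0.3068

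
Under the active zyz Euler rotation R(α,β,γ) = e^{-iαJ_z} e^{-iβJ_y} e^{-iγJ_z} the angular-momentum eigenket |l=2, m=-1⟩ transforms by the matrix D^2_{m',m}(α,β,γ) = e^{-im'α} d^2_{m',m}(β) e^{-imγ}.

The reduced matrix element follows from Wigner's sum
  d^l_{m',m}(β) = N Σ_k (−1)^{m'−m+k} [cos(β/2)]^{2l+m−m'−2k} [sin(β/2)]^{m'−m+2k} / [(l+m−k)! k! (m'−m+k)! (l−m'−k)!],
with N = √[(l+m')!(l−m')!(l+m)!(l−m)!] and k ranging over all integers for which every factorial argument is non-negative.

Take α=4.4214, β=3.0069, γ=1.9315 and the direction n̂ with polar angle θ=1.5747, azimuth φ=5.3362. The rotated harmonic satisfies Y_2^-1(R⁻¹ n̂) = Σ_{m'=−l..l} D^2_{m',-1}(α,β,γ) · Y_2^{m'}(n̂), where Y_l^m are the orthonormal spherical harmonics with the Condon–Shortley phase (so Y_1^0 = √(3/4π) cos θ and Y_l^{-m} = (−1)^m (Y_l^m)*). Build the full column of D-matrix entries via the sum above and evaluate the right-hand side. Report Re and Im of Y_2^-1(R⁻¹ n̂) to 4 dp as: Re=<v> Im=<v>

Need the full column D^2_{m',-1} for m'=−2..2 at α=4.4214, β=3.0069, γ=1.9315.
cos(β/2)=0.067295, sin(β/2)=0.997733
d^2_{-2,-1}: single k=1 term ⇒ +0.000608;  D = -0.000133-0.000593i
d^2_{-1,-1}: k∈[0..1] ⇒ +0.000021 -0.013524 = -0.013504;  D = -0.013471-0.000941i
d^2_{0,-1}: k∈[0..1] ⇒ -0.000745 +0.163721 = +0.162976;  D = -0.057520+0.152488i
d^2_{1,-1}: k∈[0..1] ⇒ +0.013524 -0.990963 = -0.977439;  D = +0.777121+0.592849i
d^2_{2,-1}: single k=0 term ⇒ -0.133678;  D = -0.108163+0.078552i
Y_2^{m'}(θ=1.5747,φ=5.3362) and Σ D·Y over m':
  (-0.0001-0.0006i)·(-0.1227+0.3663i)  (-0.0135-0.0009i)·(-0.0018-0.0024i)  (-0.0575+0.1525i)·(-0.3154+0.0000i)  (+0.7771+0.5928i)·(+0.0018-0.0024i)  (-0.1082+0.0786i)·(-0.1227-0.3663i)
Y_2^-1(R⁻¹ n̂) = +0.063255-0.018909i

Re=0.0633 Im=-0.0189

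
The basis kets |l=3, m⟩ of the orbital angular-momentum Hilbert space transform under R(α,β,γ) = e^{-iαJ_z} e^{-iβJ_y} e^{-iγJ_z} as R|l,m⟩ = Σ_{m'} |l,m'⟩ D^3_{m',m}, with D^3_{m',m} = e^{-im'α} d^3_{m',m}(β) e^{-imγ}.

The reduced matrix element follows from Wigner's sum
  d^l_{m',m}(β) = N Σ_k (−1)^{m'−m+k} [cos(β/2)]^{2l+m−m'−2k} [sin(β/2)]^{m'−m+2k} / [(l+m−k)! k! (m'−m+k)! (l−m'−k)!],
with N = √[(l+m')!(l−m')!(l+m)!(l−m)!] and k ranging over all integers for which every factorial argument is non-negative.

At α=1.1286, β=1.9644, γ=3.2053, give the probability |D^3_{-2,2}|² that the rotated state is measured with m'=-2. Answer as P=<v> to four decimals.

Split into d^3_{-2,2}(β=1.9644) × two z-phases.
c=cos(1.9644/2)=0.555194, s=sin(1.9644/2)=0.831721; N=√[1·120·120·1]=120.000000
k: max(0,(2)−(-2))=4 … min(3+(2),3−(-2))=5
  k=4: (−1)^0·120.0000/(24)·0.5552^2·0.8317^4 = +0.737513
  k=5: (−1)^1·120.0000/(120)·0.5552^0·0.8317^6 = -0.331029
d^3_{-2,2}(1.9644) = +0.737513 -0.331029 = +0.406485
|D^3_{-2,2}|² = |d^3_{-2,2}(β)|² = (+0.406485)² = 0.165230 (the z-rotation phases have unit modulus)

P=0.1652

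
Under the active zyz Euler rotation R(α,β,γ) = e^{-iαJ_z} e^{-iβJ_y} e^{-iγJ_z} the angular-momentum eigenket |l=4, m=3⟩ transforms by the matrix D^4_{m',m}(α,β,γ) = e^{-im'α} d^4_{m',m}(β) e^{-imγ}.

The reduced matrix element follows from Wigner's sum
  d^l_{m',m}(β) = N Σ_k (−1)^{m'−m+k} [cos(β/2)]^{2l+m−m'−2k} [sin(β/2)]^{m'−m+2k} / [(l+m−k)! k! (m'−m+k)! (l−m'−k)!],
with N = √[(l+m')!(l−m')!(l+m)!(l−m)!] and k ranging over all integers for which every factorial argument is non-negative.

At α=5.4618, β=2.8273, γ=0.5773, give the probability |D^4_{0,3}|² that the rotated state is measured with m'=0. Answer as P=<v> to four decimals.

D^4_{0,3}(5.4618,2.8273,0.5773) = e^{-i·0·5.4618}·d^4_{0,3}(2.8273)·e^{-i·3·0.5773}. Compute d first:
Half-angle: c=0.156500, s=0.987678. N=√(24·24·5040·1)=1703.830978
k: max(0,(3)−(0))=3 … min(4+(3),4−(0))=4
  k=3: (−1)^0·1703.8310/(144)·0.1565^5·0.9877^3 = +0.001070
  k=4: (−1)^1·1703.8310/(144)·0.1565^3·0.9877^5 = -0.042627
d^4_{0,3}(2.8273) = +0.001070 -0.042627 = -0.041557
|D^4_{0,3}|² = |d^4_{0,3}(β)|² = (-0.041557)² = 0.001727 (the z-rotation phases have unit modulus)

P=0.0017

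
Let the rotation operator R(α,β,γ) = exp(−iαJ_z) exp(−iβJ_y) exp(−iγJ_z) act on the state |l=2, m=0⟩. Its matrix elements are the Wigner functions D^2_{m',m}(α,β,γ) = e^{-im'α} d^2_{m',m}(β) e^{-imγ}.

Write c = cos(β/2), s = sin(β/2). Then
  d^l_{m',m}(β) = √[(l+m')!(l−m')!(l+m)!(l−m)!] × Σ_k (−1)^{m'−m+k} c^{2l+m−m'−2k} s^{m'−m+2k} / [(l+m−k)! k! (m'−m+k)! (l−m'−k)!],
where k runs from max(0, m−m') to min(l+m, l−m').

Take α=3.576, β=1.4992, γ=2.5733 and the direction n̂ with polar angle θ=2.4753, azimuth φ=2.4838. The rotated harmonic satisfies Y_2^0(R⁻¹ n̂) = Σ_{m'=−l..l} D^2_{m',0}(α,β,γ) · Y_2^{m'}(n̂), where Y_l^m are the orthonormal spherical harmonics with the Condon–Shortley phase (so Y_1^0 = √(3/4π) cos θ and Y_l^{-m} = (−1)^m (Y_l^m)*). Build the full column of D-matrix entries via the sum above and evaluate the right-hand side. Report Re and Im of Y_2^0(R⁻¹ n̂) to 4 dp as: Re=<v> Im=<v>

Re=-0.2663 Im=0.0000

Need the full column D^2_{m',0} for m'=−2..2 at α=3.576, β=1.4992, γ=2.5733.
cos(β/2)=0.731961, sin(β/2)=0.681346
d^2_{-2,0}: single k=2 term ⇒ +0.609239;  D = +0.393405+0.465193i
d^2_{-1,0}: k∈[1..2] ⇒ +0.654498 -0.567110 = +0.087388;  D = -0.079271-0.036779i
d^2_{0,0}: k∈[0..2] ⇒ +0.287047 -0.994883 +0.215512 = -0.492324;  D = -0.492324+0.000000i
d^2_{1,0}: k∈[0..1] ⇒ -0.654498 +0.567110 = -0.087388;  D = +0.079271-0.036779i
d^2_{2,0}: single k=0 term ⇒ +0.609239;  D = +0.393405-0.465193i
Y_2^{m'}(θ=2.4753,φ=2.4838) and Σ D·Y over m':
  (+0.3934+0.4652i)·(+0.0373+0.1428i)  (-0.0793-0.0368i)·(+0.2970+0.2295i)  (-0.4923+0.0000i)·(+0.2693+0.0000i)  (+0.0793-0.0368i)·(-0.2970+0.2295i)  (+0.3934-0.4652i)·(+0.0373-0.1428i)
Y_2^0(R⁻¹ n̂) = -0.266343+0.000000i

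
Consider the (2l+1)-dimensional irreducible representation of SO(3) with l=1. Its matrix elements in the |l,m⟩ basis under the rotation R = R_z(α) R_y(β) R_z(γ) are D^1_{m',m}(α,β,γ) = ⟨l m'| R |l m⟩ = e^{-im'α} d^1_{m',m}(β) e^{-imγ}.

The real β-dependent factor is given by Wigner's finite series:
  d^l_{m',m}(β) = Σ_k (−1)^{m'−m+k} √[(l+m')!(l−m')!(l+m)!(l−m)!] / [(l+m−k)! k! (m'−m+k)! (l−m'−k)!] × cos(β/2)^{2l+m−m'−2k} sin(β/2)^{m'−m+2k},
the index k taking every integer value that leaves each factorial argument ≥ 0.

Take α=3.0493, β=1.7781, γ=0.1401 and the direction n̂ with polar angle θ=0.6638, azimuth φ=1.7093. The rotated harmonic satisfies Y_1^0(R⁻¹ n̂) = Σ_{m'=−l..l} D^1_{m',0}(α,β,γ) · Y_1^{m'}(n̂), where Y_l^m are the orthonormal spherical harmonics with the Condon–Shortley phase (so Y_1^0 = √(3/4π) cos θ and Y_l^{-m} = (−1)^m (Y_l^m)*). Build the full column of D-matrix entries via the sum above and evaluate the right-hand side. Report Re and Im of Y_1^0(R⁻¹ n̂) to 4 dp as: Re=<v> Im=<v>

Re=-0.0118 Im=0.0000

Need the full column D^1_{m',0} for m'=−1..1 at α=3.0493, β=1.7781, γ=0.1401.
cos(β/2)=0.630150, sin(β/2)=0.776473
d^1_{-1,0}: single k=1 term ⇒ +0.691967;  D = -0.689022+0.063773i
d^1_{0,0}: k∈[0..1] ⇒ +0.397089 -0.602911 = -0.205822;  D = -0.205822+0.000000i
d^1_{1,0}: single k=0 term ⇒ -0.691967;  D = +0.689022+0.063773i
Y_1^{m'}(θ=0.6638,φ=1.7093) and Σ D·Y over m':
  (-0.6890+0.0638i)·(-0.0294-0.2108i)  (-0.2058+0.0000i)·(+0.3849+0.0000i)  (+0.6890+0.0638i)·(+0.0294-0.2108i)
Y_1^0(R⁻¹ n̂) = -0.011823+0.000000i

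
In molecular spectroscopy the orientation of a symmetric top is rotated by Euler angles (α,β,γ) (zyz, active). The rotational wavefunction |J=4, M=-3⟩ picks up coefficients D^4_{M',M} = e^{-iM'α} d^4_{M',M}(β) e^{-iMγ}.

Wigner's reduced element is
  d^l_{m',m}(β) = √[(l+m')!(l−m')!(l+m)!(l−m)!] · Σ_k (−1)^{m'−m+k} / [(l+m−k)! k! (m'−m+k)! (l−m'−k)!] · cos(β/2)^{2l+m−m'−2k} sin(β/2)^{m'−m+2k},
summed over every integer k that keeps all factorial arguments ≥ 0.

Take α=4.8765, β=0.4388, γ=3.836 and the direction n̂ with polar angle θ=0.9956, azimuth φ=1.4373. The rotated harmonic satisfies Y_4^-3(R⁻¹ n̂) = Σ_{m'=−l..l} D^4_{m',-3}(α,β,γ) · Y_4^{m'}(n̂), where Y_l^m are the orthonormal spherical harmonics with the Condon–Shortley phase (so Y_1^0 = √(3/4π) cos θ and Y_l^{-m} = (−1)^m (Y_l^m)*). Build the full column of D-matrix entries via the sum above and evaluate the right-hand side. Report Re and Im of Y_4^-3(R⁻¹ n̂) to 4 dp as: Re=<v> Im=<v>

Re=-0.1749 Im=0.0548

Need the full column D^4_{m',-3} for m'=−4..4 at α=4.8765, β=0.4388, γ=3.836.
cos(β/2)=0.976028, sin(β/2)=0.217644
d^4_{-4,-3}: single k=1 term ⇒ +0.519432;  D = +0.478038-0.203198i
d^4_{-3,-3}: k∈[0..1] ⇒ +0.823567 -0.286659 = +0.536908;  D = +0.287939+0.453168i
d^4_{-2,-3}: k∈[0..1] ⇒ -0.687143 +0.102503 = -0.584640;  D = +0.435601-0.389944i
d^4_{-1,-3}: k∈[0..1] ⇒ +0.325041 -0.026937 = +0.298104;  D = -0.232445-0.186642i
d^4_{0,-3}: k∈[0..1] ⇒ -0.108048 +0.005373 = -0.102675;  D = -0.050341+0.089487i
d^4_{1,-3}: k∈[0..1] ⇒ +0.026937 -0.000804 = +0.026134;  D = +0.024564+0.008920i
d^4_{2,-3}: k∈[0..1] ⇒ -0.005097 +0.000084 = -0.005012;  D = +0.000918-0.004928i
d^4_{3,-3}: k∈[0..1] ⇒ +0.000709 -0.000005 = +0.000704;  D = -0.000704-0.000014i
d^4_{4,-3}: single k=0 term ⇒ -0.000064;  D = +0.000009+0.000063i
Y_4^{m'}(θ=0.9956,φ=1.4373) and Σ D·Y over m':
  (+0.4780-0.2032i)·(+0.1888+0.1117i)  (+0.2879+0.4532i)·(-0.1568+0.3704i)  (+0.4356-0.3899i)·(-0.2434-0.0666i)  (-0.2324-0.1866i)·(-0.0267+0.1987i)  (-0.0503+0.0895i)·(-0.2976+0.0000i)  (+0.0246+0.0089i)·(+0.0267+0.1987i)  (+0.0009-0.0049i)·(-0.2434+0.0666i)  (-0.0007-0.0000i)·(+0.1568+0.3704i)  (+0.0000+0.0001i)·(+0.1888-0.1117i)
Y_4^-3(R⁻¹ n̂) = -0.174914+0.054808i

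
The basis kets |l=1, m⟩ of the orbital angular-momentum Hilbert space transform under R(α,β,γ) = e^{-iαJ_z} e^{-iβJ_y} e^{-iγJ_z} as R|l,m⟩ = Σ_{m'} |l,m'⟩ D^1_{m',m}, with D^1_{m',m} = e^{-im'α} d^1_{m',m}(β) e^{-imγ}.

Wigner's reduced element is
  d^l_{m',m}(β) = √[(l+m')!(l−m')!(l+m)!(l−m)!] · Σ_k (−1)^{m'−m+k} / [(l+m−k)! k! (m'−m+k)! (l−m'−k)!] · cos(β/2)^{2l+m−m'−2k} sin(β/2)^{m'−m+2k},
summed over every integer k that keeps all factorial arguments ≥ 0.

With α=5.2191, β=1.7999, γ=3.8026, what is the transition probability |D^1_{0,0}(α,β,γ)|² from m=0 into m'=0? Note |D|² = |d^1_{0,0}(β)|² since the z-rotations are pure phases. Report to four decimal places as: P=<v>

Split into d^1_{0,0}(β=1.7999) × two z-phases.
c=cos(1.7999/2)=0.621649, s=sin(1.7999/2)=0.783296; N=√[1·1·1·1]=1.000000
Admissible k: 0..1 (factorial args all ≥0)
  k=0: (−1)^0·1.0000/(1)·0.6216^2·0.7833^0 = +0.386448
  k=1: (−1)^1·1.0000/(1)·0.6216^0·0.7833^2 = -0.613552
d^1_{0,0}(1.7999) = +0.386448 -0.613552 = -0.227105
|D^1_{0,0}|² = |d^1_{0,0}(β)|² = (-0.227105)² = 0.051577 (the z-rotation phases have unit modulus)

P=0.0516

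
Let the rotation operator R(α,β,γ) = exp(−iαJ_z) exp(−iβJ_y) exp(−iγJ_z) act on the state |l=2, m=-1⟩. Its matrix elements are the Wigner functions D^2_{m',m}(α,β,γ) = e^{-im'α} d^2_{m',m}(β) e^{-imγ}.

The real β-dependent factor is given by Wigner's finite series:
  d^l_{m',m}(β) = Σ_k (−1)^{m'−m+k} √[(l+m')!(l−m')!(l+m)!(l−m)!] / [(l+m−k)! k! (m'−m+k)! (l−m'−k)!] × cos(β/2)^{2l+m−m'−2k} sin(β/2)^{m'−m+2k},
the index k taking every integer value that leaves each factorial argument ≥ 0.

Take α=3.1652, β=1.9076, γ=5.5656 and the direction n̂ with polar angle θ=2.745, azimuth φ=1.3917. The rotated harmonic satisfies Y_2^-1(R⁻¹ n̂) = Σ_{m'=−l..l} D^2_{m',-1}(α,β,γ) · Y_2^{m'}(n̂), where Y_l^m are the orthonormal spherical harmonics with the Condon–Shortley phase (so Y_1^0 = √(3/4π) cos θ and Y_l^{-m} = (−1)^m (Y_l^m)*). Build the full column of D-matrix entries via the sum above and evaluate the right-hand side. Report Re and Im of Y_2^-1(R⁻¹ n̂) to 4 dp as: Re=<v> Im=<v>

Need the full column D^2_{m',-1} for m'=−2..2 at α=3.1652, β=1.9076, γ=5.5656.
cos(β/2)=0.578588, sin(β/2)=0.815620
d^2_{-2,-1}: single k=1 term ⇒ +0.315956;  D = +0.247580-0.196296i
d^2_{-1,-1}: k∈[0..1] ⇒ +0.112067 -0.668091 = -0.556024;  D = +0.427420-0.355633i
d^2_{0,-1}: k∈[0..1] ⇒ -0.386965 +0.768969 = +0.382004;  D = +0.287800-0.251193i
d^2_{1,-1}: k∈[0..1] ⇒ +0.668091 -0.442539 = +0.225552;  D = -0.166382+0.152286i
d^2_{2,-1}: single k=0 term ⇒ -0.627860;  D = -0.453014+0.434726i
Y_2^{m'}(θ=2.745,φ=1.3917) and Σ D·Y over m':
  (+0.2476-0.1963i)·(-0.0540-0.0202i)  (+0.4274-0.3556i)·(-0.0490+0.2709i)  (+0.2878-0.2512i)·(+0.4896+0.0000i)  (-0.1664+0.1523i)·(+0.0490+0.2709i)  (-0.4530+0.4347i)·(-0.0540+0.0202i)
Y_2^-1(R⁻¹ n̂) = +0.165207-0.054403i

Re=0.1652 Im=-0.0544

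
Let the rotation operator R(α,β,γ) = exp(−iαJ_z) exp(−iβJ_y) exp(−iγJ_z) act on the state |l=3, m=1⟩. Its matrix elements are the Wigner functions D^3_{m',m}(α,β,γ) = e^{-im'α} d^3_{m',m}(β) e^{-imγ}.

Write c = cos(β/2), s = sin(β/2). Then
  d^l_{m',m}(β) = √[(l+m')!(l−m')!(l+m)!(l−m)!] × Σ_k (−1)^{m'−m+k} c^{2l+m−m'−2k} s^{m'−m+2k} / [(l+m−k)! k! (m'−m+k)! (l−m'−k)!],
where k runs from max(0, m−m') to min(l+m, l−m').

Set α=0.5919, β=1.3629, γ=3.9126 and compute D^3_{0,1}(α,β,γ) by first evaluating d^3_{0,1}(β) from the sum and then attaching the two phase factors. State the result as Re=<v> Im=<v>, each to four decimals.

Re=0.2391 Im=-0.2324

Split into d^3_{0,1}(β=1.3629) × two z-phases.
With c≡cos(β/2)=0.776660 and s≡sin(β/2)=0.629920, N=[6·6·24·2]^{1/2}=41.569219
Admissible k: 1..3 (factorial args all ≥0)
  k=1: (−1)^0·41.5692/(12)·0.7767^5·0.6299^1 = +0.616639
  k=2: (−1)^1·41.5692/(4)·0.7767^3·0.6299^3 = -1.216917
  k=3: (−1)^2·41.5692/(12)·0.7767^1·0.6299^5 = +0.266838
d^3_{0,1}(1.3629) = +0.616639 -1.216917 +0.266838 = -0.333439
Phases: e^{-i·(0)·0.5919}=+1.000000+0.000000i, e^{-i·(1)·3.9126}=-0.717209+0.696858i ⇒ D=+0.239146-0.232360i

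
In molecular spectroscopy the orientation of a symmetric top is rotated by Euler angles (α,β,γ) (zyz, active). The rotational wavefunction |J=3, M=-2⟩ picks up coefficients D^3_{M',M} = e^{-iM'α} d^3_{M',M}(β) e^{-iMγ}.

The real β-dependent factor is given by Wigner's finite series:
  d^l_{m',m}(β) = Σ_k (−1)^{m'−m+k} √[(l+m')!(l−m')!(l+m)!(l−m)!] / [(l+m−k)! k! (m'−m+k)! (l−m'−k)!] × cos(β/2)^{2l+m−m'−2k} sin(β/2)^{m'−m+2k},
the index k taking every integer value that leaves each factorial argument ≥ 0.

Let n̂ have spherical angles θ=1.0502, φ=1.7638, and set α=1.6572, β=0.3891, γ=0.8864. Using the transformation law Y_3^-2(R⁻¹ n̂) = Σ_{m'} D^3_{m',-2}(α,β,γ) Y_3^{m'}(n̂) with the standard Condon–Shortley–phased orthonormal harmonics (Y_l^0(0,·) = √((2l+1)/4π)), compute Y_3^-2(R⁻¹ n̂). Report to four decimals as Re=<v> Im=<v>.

Re=0.0301 Im=0.3043

Need the full column D^3_{m',-2} for m'=−3..3 at α=1.6572, β=0.3891, γ=0.8864.
cos(β/2)=0.981135, sin(β/2)=0.193325
d^3_{-3,-2}: single k=1 term ⇒ +0.430534;  D = +0.385548+0.191603i
d^3_{-2,-2}: k∈[0..1] ⇒ +0.892015 -0.173165 = +0.718849;  D = +0.263168-0.668945i
d^3_{-1,-2}: k∈[0..1] ⇒ -0.555817 +0.043160 = -0.512657;  D = +0.491483+0.145813i
d^3_{0,-2}: k∈[0..1] ⇒ +0.189693 -0.007365 = +0.182328;  D = -0.036581+0.178621i
d^3_{1,-2}: k∈[0..1] ⇒ -0.043160 +0.000838 = -0.042322;  D = -0.042040-0.004882i
d^3_{2,-2}: k∈[0..1] ⇒ +0.006723 -0.000052 = +0.006671;  D = +0.000195-0.006668i
d^3_{3,-2}: single k=0 term ⇒ -0.000649;  D = +0.000648-0.000037i
Y_3^{m'}(θ=1.0502,φ=1.7638) and Σ D·Y over m':
  (+0.3855+0.1916i)·(+0.1491+0.2280i)  (+0.2632-0.6689i)·(-0.3544+0.1440i)  (+0.4915+0.1458i)·(-0.0127-0.0652i)  (-0.0366+0.1786i)·(-0.3272+0.0000i)  (-0.0420-0.0049i)·(+0.0127-0.0652i)  (+0.0002-0.0067i)·(-0.3544-0.1440i)  (+0.0006-0.0000i)·(-0.1491+0.2280i)
Y_3^-2(R⁻¹ n̂) = +0.030106+0.304262i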